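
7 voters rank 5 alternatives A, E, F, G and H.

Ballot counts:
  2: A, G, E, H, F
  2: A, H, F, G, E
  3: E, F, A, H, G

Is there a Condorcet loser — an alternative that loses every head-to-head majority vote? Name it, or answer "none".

none

Head-to-head results (7 voters):
A vs E: 4 to 3, A.
A vs F: 2+2 = 4 for A, 3 for F — A by 4–3.
A vs G: A is ranked higher on 2+2+3 = 7 ballots, G on 0. A wins 7–0.
A vs H: A is ranked higher on 2+2+3 = 7 ballots, H on 0. A wins 7–0.
E vs F: 5 to 2, E.
E vs G: 3 for E, 4 for G — G by 4–3.
E vs H: E is ranked higher on 2+3 = 5 ballots, H on 2. E wins 5–2.
F vs G: 5 to 2, F.
F vs H: F is ranked higher on 3 ballots, H on 4. H wins 4–3.
G vs H: H, 5–2.
No alternative is winless: A beats E; E beats F; F beats G; G beats E; H beats F. There is no Condorcet loser.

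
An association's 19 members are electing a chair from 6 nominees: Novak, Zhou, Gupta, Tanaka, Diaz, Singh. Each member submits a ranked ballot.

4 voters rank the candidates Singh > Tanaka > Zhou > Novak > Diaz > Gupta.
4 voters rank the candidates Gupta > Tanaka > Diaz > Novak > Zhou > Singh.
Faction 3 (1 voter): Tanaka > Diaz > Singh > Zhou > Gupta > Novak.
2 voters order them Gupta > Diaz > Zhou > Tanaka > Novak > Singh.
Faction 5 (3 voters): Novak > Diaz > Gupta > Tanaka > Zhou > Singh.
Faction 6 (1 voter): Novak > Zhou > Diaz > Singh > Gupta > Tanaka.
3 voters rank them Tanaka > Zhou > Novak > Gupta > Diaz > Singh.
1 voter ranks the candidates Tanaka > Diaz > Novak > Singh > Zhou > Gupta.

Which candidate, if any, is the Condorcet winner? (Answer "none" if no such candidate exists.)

none

Pairwise majorities:
Novak vs Zhou: Novak preferred on 4+3+1+1 = 9 ballots; Zhou wins 10–9.
Novak vs Gupta: Novak wins 12–7.
Novak vs Tanaka: Tanaka wins 15–4.
Novak vs Diaz: Novak wins 11–8.
Novak vs Singh: Novak is ranked higher on 4+2+3+1+3+1 = 14 ballots, Singh on 5. Novak wins 14–5.
Zhou vs Gupta: 4+1+1+3+1 = 10 for Zhou, 9 for Gupta — Zhou by 10–9.
Zhou vs Tanaka: 3 to 16, Tanaka.
Zhou vs Diaz: 8 to 11, Diaz.
Zhou vs Singh: Zhou is ranked higher on 4+2+3+1+3 = 13 ballots, Singh on 6. Zhou wins 13–6.
Gupta vs Tanaka: 4+2+3+1 = 10 for Gupta, 9 for Tanaka — Gupta by 10–9.
Gupta vs Diaz: 4+2+3 = 9 for Gupta, 10 for Diaz — Diaz by 10–9.
Gupta vs Singh: Gupta is ranked higher on 4+2+3+3 = 12 ballots, Singh on 7. Gupta wins 12–7.
Tanaka vs Diaz: Tanaka wins 13–6.
Tanaka vs Singh: Tanaka, 14–5.
Diaz vs Singh: Diaz, 15–4.
Every candidate loses at least once (Novak loses to Zhou; Zhou loses to Tanaka; Gupta loses to Novak; Tanaka loses to Gupta; Diaz loses to Novak; Singh loses to Novak). The majority relation contains the cycle Novak → Gupta → Tanaka → Novak, so there is no Condorcet winner.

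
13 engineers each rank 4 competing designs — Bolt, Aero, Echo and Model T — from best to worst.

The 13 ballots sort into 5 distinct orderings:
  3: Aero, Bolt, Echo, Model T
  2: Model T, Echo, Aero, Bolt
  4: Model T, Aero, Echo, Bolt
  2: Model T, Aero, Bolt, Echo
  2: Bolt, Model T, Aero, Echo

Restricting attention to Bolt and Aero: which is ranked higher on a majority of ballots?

Aero

Ballots ranking Bolt above Aero: 2.
Ballots ranking Aero above Bolt: 13 − 2 = 11.
Aero wins the head-to-head 11–2.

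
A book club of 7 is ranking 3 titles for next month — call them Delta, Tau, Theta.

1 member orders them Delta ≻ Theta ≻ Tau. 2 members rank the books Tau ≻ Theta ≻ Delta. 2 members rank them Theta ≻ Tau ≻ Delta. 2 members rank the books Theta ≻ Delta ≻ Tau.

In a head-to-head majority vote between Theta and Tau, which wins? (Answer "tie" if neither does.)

Theta

Ballots ranking Theta above Tau: 1 + 2 + 2 = 5.
Ballots ranking Tau above Theta: 7 − 5 = 2.
Theta wins the head-to-head 5–2.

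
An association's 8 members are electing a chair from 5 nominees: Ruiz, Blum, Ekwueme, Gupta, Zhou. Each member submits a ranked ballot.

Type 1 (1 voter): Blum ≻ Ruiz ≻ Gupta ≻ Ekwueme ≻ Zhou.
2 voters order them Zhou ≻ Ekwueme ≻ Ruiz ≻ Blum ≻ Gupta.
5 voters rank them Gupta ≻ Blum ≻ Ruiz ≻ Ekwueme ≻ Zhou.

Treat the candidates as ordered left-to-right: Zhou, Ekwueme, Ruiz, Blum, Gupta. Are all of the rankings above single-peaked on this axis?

yes

Axis positions: Zhou=1, Ekwueme=2, Ruiz=3, Blum=4, Gupta=5.
Type 1 (peak Blum at position 4): ranking walks positions 4-3-5-2-1, expanding outward from the peak — single-peaked.
Type 2 (peak Zhou at position 1): ranking walks positions 1-2-3-4-5, expanding outward from the peak — single-peaked.
Type 3 (peak Gupta at position 5): ranking walks positions 5-4-3-2-1, expanding outward from the peak — single-peaked.
Every ranking is single-peaked on this axis.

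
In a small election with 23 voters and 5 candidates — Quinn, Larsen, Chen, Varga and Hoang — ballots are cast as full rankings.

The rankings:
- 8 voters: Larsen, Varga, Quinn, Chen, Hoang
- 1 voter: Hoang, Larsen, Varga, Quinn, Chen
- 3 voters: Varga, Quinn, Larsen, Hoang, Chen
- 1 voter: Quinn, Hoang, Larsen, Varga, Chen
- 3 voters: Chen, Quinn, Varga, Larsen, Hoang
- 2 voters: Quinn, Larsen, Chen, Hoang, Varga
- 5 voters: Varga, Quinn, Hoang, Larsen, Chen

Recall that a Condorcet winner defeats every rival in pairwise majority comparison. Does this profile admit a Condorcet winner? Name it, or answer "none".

none

Check each pair by majority over 23 ballots:
Quinn vs Larsen: Quinn is ranked higher on 3+1+3+2+5 = 14 ballots, Larsen on 9. Quinn wins 14–9.
Quinn vs Chen: 8+1+3+1+2+5 = 20 for Quinn, 3 for Chen — Quinn by 20–3.
Quinn vs Varga: Quinn is ranked higher on 1+3+2 = 6 ballots, Varga on 17. Varga wins 17–6.
Quinn vs Hoang: Quinn preferred on 8+3+1+3+2+5 = 22 ballots; Quinn wins 22–1.
Larsen vs Chen: 20 to 3, Larsen.
Larsen vs Varga: Larsen preferred on 8+1+1+2 = 12 ballots; Larsen wins 12–11.
Larsen vs Hoang: 8+3+3+2 = 16 for Larsen, 7 for Hoang — Larsen by 16–7.
Chen vs Varga: 3+2 = 5 for Chen, 18 for Varga — Varga by 18–5.
Chen vs Hoang: 13 to 10, Chen.
Varga vs Hoang: 19 to 4, Varga.
Every candidate loses at least once (Quinn loses to Varga; Larsen loses to Quinn; Chen loses to Quinn; Varga loses to Larsen; Hoang loses to Quinn). The majority relation contains the cycle Quinn beats Larsen beats Varga beats Quinn, so there is no Condorcet winner.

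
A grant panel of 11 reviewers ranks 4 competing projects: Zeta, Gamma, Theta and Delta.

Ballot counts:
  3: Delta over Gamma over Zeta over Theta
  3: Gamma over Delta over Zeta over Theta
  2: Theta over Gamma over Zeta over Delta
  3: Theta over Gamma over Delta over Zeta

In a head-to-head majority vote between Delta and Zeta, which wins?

Delta

Ballots ranking Delta above Zeta: 3 + 3 + 3 = 9.
Ballots ranking Zeta above Delta: 11 − 9 = 2.
Delta wins the head-to-head 9–2.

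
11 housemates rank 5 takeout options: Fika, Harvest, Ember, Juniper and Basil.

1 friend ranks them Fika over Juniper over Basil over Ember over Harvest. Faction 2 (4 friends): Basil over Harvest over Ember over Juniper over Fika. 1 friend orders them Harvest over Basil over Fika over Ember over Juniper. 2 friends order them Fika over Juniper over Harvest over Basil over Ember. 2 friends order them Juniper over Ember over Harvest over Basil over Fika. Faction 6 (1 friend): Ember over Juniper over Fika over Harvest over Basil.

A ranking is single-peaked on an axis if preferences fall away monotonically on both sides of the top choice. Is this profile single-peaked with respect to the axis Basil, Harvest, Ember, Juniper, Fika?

Axis positions: Basil=1, Harvest=2, Ember=3, Juniper=4, Fika=5.
Faction 1: ranking walks positions 5-4-1-3-2; Basil is ranked above Ember even though Ember lies between Basil and the peak Fika on the axis — preferences dip and rise again. Not single-peaked.
Faction 2 (peak Basil at position 1): ranking walks positions 1-2-3-4-5, expanding outward from the peak — single-peaked.
Faction 3: ranking walks positions 2-1-5-3-4; Fika is ranked above Ember even though Ember lies between Fika and the peak Harvest on the axis — preferences dip and rise again. Not single-peaked.
Faction 4: ranking walks positions 5-4-2-1-3; Harvest is ranked above Ember even though Ember lies between Harvest and the peak Fika on the axis — preferences dip and rise again. Not single-peaked.
Faction 5 (peak Juniper at position 4): ranking walks positions 4-3-2-1-5, expanding outward from the peak — single-peaked.
Faction 6 (peak Ember at position 3): ranking walks positions 3-4-5-2-1, expanding outward from the peak — single-peaked.
Faction 1 violates single-peakedness, so the profile is not single-peaked on this axis.

no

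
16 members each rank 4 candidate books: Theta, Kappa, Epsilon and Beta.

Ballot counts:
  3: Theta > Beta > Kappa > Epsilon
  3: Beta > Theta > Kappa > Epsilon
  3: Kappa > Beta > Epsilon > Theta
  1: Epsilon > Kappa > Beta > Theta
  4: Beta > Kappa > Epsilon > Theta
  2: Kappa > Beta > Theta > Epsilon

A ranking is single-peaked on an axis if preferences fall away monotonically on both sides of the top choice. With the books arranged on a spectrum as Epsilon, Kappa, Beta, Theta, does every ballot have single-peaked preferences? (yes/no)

Axis positions: Epsilon=1, Kappa=2, Beta=3, Theta=4.
Ballot type 1 (peak Theta at position 4): ranking walks positions 4-3-2-1, expanding outward from the peak — single-peaked.
Ballot type 2 (peak Beta at position 3): ranking walks positions 3-4-2-1, expanding outward from the peak — single-peaked.
Ballot type 3 (peak Kappa at position 2): ranking walks positions 2-3-1-4, expanding outward from the peak — single-peaked.
Ballot type 4 (peak Epsilon at position 1): ranking walks positions 1-2-3-4, expanding outward from the peak — single-peaked.
Ballot type 5 (peak Beta at position 3): ranking walks positions 3-2-1-4, expanding outward from the peak — single-peaked.
Ballot type 6 (peak Kappa at position 2): ranking walks positions 2-3-4-1, expanding outward from the peak — single-peaked.
Every ranking is single-peaked on this axis.

yes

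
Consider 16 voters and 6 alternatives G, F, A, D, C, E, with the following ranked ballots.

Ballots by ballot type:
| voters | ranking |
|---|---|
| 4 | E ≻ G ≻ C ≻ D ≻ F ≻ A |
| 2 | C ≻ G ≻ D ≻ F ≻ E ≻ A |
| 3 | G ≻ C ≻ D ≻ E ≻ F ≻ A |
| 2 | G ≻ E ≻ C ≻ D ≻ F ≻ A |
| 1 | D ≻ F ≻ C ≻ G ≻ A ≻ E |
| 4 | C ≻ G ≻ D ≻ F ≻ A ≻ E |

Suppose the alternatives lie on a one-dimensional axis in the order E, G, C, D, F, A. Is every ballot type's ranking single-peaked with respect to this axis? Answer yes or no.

Axis positions: E=1, G=2, C=3, D=4, F=5, A=6.
Ballot type 1 (peak E at position 1): ranking walks positions 1-2-3-4-5-6, expanding outward from the peak — single-peaked.
Ballot type 2 (peak C at position 3): ranking walks positions 3-2-4-5-1-6, expanding outward from the peak — single-peaked.
Ballot type 3 (peak G at position 2): ranking walks positions 2-3-4-1-5-6, expanding outward from the peak — single-peaked.
Ballot type 4 (peak G at position 2): ranking walks positions 2-1-3-4-5-6, expanding outward from the peak — single-peaked.
Ballot type 5 (peak D at position 4): ranking walks positions 4-5-3-2-6-1, expanding outward from the peak — single-peaked.
Ballot type 6 (peak C at position 3): ranking walks positions 3-2-4-5-6-1, expanding outward from the peak — single-peaked.
Every ranking is single-peaked on this axis.

yes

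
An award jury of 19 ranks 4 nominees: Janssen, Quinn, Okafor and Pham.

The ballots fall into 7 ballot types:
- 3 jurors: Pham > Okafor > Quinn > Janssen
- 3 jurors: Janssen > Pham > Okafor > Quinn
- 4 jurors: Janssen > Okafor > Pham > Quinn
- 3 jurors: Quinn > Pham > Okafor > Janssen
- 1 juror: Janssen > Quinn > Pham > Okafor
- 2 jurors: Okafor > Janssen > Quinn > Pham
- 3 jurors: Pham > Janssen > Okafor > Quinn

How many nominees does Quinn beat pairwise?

Quinn against each rival (19 jurors):
Quinn vs Janssen: 6 to 13, Janssen.
Quinn vs Okafor: Okafor, 15–4.
Quinn vs Pham: Quinn preferred on 3+1+2 = 6 ballots; Pham wins 13–6.
Quinn beats no one; loses to Janssen, Okafor, Pham — 0 pairwise wins.

0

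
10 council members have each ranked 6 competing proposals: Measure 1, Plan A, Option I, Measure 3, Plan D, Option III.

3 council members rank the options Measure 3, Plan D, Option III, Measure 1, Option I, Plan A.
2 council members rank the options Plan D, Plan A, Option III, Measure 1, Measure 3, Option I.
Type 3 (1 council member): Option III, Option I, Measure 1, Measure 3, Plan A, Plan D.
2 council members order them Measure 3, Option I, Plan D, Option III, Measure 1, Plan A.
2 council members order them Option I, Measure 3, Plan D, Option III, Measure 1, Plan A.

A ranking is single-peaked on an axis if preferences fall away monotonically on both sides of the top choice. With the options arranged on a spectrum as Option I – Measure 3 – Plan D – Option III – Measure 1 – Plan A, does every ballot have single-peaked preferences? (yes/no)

Axis positions: Option I=1, Measure 3=2, Plan D=3, Option III=4, Measure 1=5, Plan A=6.
Type 1 (peak Measure 3 at position 2): ranking walks positions 2-3-4-5-1-6, expanding outward from the peak — single-peaked.
Type 2: ranking walks positions 3-6-4-5-2-1; Plan A is ranked above Option III even though Option III lies between Plan A and the peak Plan D on the axis — preferences dip and rise again. Not single-peaked.
Type 3: ranking walks positions 4-1-5-2-6-3; Option I is ranked above Plan D even though Plan D lies between Option I and the peak Option III on the axis — preferences dip and rise again. Not single-peaked.
Type 4 (peak Measure 3 at position 2): ranking walks positions 2-1-3-4-5-6, expanding outward from the peak — single-peaked.
Type 5 (peak Option I at position 1): ranking walks positions 1-2-3-4-5-6, expanding outward from the peak — single-peaked.
Type 2 violates single-peakedness, so the profile is not single-peaked on this axis.

no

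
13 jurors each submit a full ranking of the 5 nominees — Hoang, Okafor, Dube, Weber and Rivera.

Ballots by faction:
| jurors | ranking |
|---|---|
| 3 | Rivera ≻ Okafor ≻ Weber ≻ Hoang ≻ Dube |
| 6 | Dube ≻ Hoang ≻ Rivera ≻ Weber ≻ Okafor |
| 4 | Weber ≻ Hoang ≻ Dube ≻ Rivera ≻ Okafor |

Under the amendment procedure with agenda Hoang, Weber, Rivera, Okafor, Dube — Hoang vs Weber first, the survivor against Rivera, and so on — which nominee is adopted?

Dube

Round 1: Hoang vs Weber — 6–7, Weber advances.
Round 2: Weber vs Rivera — 4–9, Rivera advances.
Round 3: Rivera vs Okafor — 13–0, Rivera advances.
Round 4: Rivera vs Dube — 3–10, Dube advances.
Dube survives the agenda.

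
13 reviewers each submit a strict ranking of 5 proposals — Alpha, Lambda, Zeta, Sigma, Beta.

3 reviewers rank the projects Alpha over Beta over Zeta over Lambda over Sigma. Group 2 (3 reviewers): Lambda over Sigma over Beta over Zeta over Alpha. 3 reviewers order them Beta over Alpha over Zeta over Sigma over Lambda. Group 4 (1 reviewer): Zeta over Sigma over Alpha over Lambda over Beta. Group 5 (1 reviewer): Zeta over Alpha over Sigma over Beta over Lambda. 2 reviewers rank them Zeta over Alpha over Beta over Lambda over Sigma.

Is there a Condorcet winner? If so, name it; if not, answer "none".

Check each pair by majority over 13 ballots:
Alpha vs Lambda: Alpha, 10–3.
Alpha–Zeta: Zeta 7–6.
Alpha vs Sigma: Alpha wins 9–4.
Alpha vs Beta: Alpha, 7–6.
Lambda–Zeta: Zeta 10–3.
Lambda–Sigma: Lambda 8–5.
Lambda vs Beta: Beta, 9–4.
Zeta–Sigma: Zeta 10–3.
Zeta vs Beta: Beta, 9–4.
Sigma vs Beta: Beta, 8–5.
Every project loses at least once (Alpha loses to Zeta; Lambda loses to Alpha; Zeta loses to Beta; Sigma loses to Alpha; Beta loses to Alpha). The majority relation contains the cycle Alpha > Beta > Zeta > Alpha, so there is no Condorcet winner.

none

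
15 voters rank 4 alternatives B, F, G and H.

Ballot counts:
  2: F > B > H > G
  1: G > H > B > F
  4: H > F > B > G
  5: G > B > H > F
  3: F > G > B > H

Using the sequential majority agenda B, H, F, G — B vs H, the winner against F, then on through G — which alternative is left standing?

F

Round 1: B vs H — 10–5, B advances.
Round 2: B vs F — 6–9, F advances.
Round 3: F vs G — 9–6, F advances.
F survives the agenda.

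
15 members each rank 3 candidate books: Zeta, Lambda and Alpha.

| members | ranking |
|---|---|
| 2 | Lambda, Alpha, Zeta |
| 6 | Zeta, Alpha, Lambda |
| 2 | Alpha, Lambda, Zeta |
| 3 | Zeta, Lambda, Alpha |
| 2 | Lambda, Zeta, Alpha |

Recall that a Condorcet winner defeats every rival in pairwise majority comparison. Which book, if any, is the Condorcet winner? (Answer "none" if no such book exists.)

Zeta

Check each pair by majority over 15 ballots:
Zeta vs Lambda: Zeta wins 9–6.
Zeta vs Alpha: Zeta wins 11–4.
Lambda vs Alpha: Alpha, 8–7.
Zeta wins every pairwise contest, so Zeta is the Condorcet winner.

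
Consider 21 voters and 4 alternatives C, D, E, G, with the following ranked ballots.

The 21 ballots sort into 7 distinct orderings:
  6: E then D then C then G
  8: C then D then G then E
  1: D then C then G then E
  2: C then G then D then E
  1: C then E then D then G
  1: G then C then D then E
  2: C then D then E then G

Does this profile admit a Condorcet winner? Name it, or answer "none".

Head-to-head results (21 voters):
C vs D: 8+2+1+1+2 = 14 for C, 7 for D — C by 14–7.
C vs E: 15 to 6, C.
C vs G: 6+8+1+2+1+2 = 20 for C, 1 for G — C by 20–1.
D vs E: D is ranked higher on 8+1+2+1+2 = 14 ballots, E on 7. D wins 14–7.
D vs G: 6+8+1+1+2 = 18 for D, 3 for G — D by 18–3.
E vs G: 9 to 12, G.
C wins every pairwise contest, so C is the Condorcet winner.

C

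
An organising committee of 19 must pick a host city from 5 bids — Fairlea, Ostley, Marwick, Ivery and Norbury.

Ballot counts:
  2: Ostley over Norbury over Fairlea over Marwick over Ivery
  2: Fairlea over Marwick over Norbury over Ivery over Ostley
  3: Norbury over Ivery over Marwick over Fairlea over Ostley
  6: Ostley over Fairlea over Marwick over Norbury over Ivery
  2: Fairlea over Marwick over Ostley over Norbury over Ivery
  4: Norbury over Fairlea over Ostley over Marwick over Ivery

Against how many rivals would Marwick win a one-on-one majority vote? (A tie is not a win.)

2

Marwick against each rival (19 organisers):
Marwick vs Fairlea: 3 for Marwick, 16 for Fairlea — Fairlea by 16–3.
Marwick vs Ostley: Ostley wins 12–7.
Marwick vs Ivery: Marwick, 16–3.
Marwick vs Norbury: Marwick preferred on 2+6+2 = 10 ballots; Marwick wins 10–9.
Marwick beats Ivery, Norbury; loses to Fairlea, Ostley — 2 pairwise wins.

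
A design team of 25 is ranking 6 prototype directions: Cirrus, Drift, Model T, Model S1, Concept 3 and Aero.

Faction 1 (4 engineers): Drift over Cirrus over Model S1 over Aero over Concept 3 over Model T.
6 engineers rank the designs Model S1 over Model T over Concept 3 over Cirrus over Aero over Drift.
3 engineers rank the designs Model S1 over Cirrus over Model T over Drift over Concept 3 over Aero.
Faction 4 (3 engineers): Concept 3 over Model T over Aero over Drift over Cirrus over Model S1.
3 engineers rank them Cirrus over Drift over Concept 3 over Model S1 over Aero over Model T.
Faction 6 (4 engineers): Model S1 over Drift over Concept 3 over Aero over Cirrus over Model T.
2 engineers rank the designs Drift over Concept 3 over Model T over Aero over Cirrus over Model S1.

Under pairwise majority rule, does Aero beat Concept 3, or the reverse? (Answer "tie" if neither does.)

Concept 3

Ballots ranking Aero above Concept 3: 4.
Ballots ranking Concept 3 above Aero: 25 − 4 = 21.
Concept 3 wins the head-to-head 21–4.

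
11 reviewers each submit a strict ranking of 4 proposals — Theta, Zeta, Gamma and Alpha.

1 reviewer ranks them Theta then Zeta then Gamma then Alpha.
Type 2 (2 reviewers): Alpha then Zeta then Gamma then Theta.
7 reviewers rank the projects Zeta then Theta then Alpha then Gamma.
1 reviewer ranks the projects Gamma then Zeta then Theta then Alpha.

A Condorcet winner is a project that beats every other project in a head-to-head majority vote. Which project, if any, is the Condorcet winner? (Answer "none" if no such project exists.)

Zeta

Pairwise majorities:
Theta vs Zeta: Zeta, 10–1.
Theta vs Gamma: Theta, 8–3.
Theta vs Alpha: Theta wins 9–2.
Zeta vs Gamma: Zeta, 10–1.
Zeta vs Alpha: Zeta wins 9–2.
Gamma–Alpha: Alpha 9–2.
Only Zeta has no losses; Zeta is the Condorcet winner.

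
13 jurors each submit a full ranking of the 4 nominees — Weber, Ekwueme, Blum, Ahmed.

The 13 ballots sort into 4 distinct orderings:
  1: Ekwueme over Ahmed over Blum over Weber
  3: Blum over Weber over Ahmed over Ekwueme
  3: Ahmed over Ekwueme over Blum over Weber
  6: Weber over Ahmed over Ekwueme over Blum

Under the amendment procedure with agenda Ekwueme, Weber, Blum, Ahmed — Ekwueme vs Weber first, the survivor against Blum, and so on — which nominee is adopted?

Ahmed

Round 1: Ekwueme vs Weber — 4–9, Weber advances.
Round 2: Weber vs Blum — 6–7, Blum advances.
Round 3: Blum vs Ahmed — 3–10, Ahmed advances.
The agenda winner is Ahmed.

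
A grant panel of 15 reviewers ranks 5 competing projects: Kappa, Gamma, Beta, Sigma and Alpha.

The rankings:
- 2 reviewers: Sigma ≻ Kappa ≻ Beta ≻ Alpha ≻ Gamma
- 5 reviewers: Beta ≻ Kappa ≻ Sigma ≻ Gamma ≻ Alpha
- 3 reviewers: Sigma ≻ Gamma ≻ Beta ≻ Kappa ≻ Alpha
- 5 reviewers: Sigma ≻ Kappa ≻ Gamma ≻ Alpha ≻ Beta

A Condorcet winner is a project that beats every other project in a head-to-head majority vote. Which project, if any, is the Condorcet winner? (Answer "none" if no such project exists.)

Sigma

Check each pair by majority over 15 ballots:
Kappa vs Gamma: Kappa preferred on 2+5+5 = 12 ballots; Kappa wins 12–3.
Kappa vs Beta: 7 to 8, Beta.
Kappa vs Sigma: Kappa preferred on 5 ballots; Sigma wins 10–5.
Kappa vs Alpha: Kappa preferred on 2+5+3+5 = 15 ballots; Kappa wins 15–0.
Gamma vs Beta: Gamma preferred on 3+5 = 8 ballots; Gamma wins 8–7.
Gamma vs Sigma: Gamma preferred on 0 ballots; Sigma wins 15–0.
Gamma vs Alpha: 5+3+5 = 13 for Gamma, 2 for Alpha — Gamma by 13–2.
Beta vs Sigma: 5 to 10, Sigma.
Beta vs Alpha: 10 to 5, Beta.
Sigma vs Alpha: 2+5+3+5 = 15 for Sigma, 0 for Alpha — Sigma by 15–0.
Sigma beats each of Kappa, Gamma, Beta, Alpha — Sigma is the Condorcet winner.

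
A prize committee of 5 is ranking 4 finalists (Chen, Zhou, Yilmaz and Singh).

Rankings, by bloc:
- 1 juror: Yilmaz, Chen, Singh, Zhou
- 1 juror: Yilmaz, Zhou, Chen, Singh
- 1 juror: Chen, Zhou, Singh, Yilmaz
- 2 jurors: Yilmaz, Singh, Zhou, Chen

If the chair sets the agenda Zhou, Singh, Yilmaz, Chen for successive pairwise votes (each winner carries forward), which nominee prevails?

Round 1: Zhou vs Singh — 2–3, Singh advances.
Round 2: Singh vs Yilmaz — 1–4, Yilmaz advances.
Round 3: Yilmaz vs Chen — 4–1, Yilmaz advances.
Yilmaz survives the agenda.

Yilmaz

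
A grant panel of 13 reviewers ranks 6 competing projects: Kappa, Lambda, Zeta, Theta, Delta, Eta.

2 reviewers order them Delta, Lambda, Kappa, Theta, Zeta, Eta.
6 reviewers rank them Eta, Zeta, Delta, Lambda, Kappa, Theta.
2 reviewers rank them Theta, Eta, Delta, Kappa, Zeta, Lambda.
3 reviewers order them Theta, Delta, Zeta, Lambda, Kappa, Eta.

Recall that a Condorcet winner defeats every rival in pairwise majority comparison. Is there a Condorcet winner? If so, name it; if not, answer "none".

Pairwise majorities:
Kappa vs Lambda: Kappa preferred on 2 ballots; Lambda wins 11–2.
Kappa vs Zeta: Kappa preferred on 2+2 = 4 ballots; Zeta wins 9–4.
Kappa vs Theta: 2+6 = 8 for Kappa, 5 for Theta — Kappa by 8–5.
Kappa vs Delta: Kappa is ranked higher on 0 ballots, Delta on 13. Delta wins 13–0.
Kappa vs Eta: 2+3 = 5 for Kappa, 8 for Eta — Eta by 8–5.
Lambda vs Zeta: Lambda preferred on 2 ballots; Zeta wins 11–2.
Lambda vs Theta: Lambda is ranked higher on 2+6 = 8 ballots, Theta on 5. Lambda wins 8–5.
Lambda vs Delta: 0 for Lambda, 13 for Delta — Delta by 13–0.
Lambda vs Eta: Lambda preferred on 2+3 = 5 ballots; Eta wins 8–5.
Zeta vs Theta: 6 to 7, Theta.
Zeta vs Delta: Zeta is ranked higher on 6 ballots, Delta on 7. Delta wins 7–6.
Zeta vs Eta: Zeta is ranked higher on 2+3 = 5 ballots, Eta on 8. Eta wins 8–5.
Theta vs Delta: Theta is ranked higher on 2+3 = 5 ballots, Delta on 8. Delta wins 8–5.
Theta vs Eta: Theta preferred on 2+2+3 = 7 ballots; Theta wins 7–6.
Delta vs Eta: 2+3 = 5 for Delta, 8 for Eta — Eta by 8–5.
Every project loses at least once (Kappa loses to Lambda; Lambda loses to Zeta; Zeta loses to Theta; Theta loses to Kappa; Delta loses to Eta; Eta loses to Theta). The majority relation contains the cycle Kappa → Theta → Zeta → Kappa, so there is no Condorcet winner.

none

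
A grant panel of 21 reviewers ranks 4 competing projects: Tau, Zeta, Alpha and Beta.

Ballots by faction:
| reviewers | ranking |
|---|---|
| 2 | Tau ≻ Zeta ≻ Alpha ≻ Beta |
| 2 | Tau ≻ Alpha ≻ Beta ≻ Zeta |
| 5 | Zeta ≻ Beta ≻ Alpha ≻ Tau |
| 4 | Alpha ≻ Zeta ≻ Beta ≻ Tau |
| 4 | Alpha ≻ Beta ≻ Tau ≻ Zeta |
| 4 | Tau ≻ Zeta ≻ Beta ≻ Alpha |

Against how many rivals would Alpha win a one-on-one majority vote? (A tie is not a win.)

2

Alpha against each rival (21 reviewers):
Alpha vs Tau: Alpha is ranked higher on 5+4+4 = 13 ballots, Tau on 8. Alpha wins 13–8.
Alpha vs Zeta: Zeta wins 11–10.
Alpha vs Beta: Alpha is ranked higher on 2+2+4+4 = 12 ballots, Beta on 9. Alpha wins 12–9.
Alpha beats Tau, Beta; loses to Zeta — 2 pairwise wins.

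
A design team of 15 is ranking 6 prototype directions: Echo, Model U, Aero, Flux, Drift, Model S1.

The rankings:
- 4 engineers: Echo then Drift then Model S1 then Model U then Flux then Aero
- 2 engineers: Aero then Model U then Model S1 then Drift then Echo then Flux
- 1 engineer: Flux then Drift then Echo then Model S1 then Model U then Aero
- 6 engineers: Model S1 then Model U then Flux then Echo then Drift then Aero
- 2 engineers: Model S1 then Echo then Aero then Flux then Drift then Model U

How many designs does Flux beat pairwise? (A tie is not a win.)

Flux against each rival (15 engineers):
Flux vs Echo: Echo wins 8–7.
Flux vs Model U: Flux is ranked higher on 1+2 = 3 ballots, Model U on 12. Model U wins 12–3.
Flux vs Aero: Flux wins 11–4.
Flux vs Drift: 1+6+2 = 9 for Flux, 6 for Drift — Flux by 9–6.
Flux–Model S1: Model S1 14–1.
Flux beats Aero, Drift; loses to Echo, Model U, Model S1 — 2 pairwise wins.

2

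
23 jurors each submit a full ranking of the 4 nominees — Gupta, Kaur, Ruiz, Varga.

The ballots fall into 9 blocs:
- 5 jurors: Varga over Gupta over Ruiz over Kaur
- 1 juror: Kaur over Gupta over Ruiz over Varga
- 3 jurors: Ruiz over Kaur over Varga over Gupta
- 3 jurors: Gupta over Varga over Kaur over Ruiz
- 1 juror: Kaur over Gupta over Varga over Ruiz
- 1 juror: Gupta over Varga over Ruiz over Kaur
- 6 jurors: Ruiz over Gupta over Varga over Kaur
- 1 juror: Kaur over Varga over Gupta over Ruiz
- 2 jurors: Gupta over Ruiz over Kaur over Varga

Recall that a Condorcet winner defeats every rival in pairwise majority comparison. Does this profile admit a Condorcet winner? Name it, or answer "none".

Gupta

Head-to-head results (23 jurors):
Gupta vs Kaur: Gupta preferred on 5+3+1+6+2 = 17 ballots; Gupta wins 17–6.
Gupta vs Ruiz: Gupta preferred on 14 ballots; Gupta wins 14–9.
Gupta vs Varga: Gupta preferred on 1+3+1+1+6+2 = 14 ballots; Gupta wins 14–9.
Kaur vs Ruiz: Kaur preferred on 1+3+1+1 = 6 ballots; Ruiz wins 17–6.
Kaur vs Varga: Kaur is ranked higher on 1+3+1+1+2 = 8 ballots, Varga on 15. Varga wins 15–8.
Ruiz vs Varga: 1+3+6+2 = 12 for Ruiz, 11 for Varga — Ruiz by 12–11.
Gupta defeats every rival head-to-head and is the Condorcet winner.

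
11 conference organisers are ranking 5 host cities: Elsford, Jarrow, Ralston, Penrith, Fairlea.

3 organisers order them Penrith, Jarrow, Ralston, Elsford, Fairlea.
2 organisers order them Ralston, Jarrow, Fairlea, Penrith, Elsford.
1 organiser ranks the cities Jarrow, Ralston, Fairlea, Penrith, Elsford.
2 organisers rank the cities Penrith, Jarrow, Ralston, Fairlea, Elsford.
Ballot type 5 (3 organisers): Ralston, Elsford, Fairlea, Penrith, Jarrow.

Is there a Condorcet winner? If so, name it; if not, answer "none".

Pairwise majorities:
Elsford–Jarrow: Jarrow 8–3.
Elsford vs Ralston: Ralston, 11–0.
Elsford vs Penrith: Penrith wins 8–3.
Elsford vs Fairlea: Elsford is ranked higher on 3+3 = 6 ballots, Fairlea on 5. Elsford wins 6–5.
Jarrow vs Ralston: Jarrow wins 6–5.
Jarrow vs Penrith: 3 to 8, Penrith.
Jarrow vs Fairlea: Jarrow preferred on 3+2+1+2 = 8 ballots; Jarrow wins 8–3.
Ralston vs Penrith: Ralston wins 6–5.
Ralston vs Fairlea: Ralston, 11–0.
Penrith vs Fairlea: Fairlea wins 6–5.
Each city drops at least one matchup (Elsford loses to Jarrow; Jarrow loses to Penrith; Ralston loses to Jarrow; Penrith loses to Ralston; Fairlea loses to Elsford); the cycle Elsford → Fairlea → Penrith → Elsford rules out a Condorcet winner.

none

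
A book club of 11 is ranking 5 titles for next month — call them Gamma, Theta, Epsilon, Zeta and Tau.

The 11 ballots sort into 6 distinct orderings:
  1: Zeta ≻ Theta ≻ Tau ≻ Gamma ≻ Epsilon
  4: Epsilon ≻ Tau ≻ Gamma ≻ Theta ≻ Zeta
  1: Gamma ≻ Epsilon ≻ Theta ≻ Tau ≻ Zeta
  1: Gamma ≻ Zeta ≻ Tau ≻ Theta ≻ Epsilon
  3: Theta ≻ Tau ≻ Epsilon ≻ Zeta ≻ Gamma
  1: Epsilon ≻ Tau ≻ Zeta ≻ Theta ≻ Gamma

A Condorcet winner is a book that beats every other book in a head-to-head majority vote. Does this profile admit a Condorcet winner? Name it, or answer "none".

Epsilon

Head-to-head results (11 members):
Gamma vs Theta: Gamma is ranked higher on 4+1+1 = 6 ballots, Theta on 5. Gamma wins 6–5.
Gamma vs Epsilon: Gamma preferred on 1+1+1 = 3 ballots; Epsilon wins 8–3.
Gamma vs Zeta: Gamma, 6–5.
Gamma–Tau: Tau 9–2.
Theta vs Epsilon: 5 to 6, Epsilon.
Theta vs Zeta: Theta is ranked higher on 4+1+3 = 8 ballots, Zeta on 3. Theta wins 8–3.
Theta vs Tau: Tau, 6–5.
Epsilon vs Zeta: Epsilon wins 9–2.
Epsilon vs Tau: Epsilon wins 6–5.
Zeta vs Tau: 1+1 = 2 for Zeta, 9 for Tau — Tau by 9–2.
Epsilon defeats every rival head-to-head and is the Condorcet winner.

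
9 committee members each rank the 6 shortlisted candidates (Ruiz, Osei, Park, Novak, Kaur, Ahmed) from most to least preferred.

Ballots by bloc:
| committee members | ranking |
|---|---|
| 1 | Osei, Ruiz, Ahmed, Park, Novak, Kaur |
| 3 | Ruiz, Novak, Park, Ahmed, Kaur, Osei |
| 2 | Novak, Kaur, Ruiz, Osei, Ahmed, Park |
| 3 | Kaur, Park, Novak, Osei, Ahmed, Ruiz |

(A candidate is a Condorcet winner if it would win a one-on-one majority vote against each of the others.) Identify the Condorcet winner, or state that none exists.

Novak

Check each pair by majority over 9 ballots:
Ruiz vs Osei: Ruiz preferred on 3+2 = 5 ballots; Ruiz wins 5–4.
Ruiz vs Park: 6 to 3, Ruiz.
Ruiz vs Novak: 1+3 = 4 for Ruiz, 5 for Novak — Novak by 5–4.
Ruiz vs Kaur: Ruiz is ranked higher on 1+3 = 4 ballots, Kaur on 5. Kaur wins 5–4.
Ruiz vs Ahmed: 1+3+2 = 6 for Ruiz, 3 for Ahmed — Ruiz by 6–3.
Osei vs Park: Osei is ranked higher on 1+2 = 3 ballots, Park on 6. Park wins 6–3.
Osei vs Novak: 1 for Osei, 8 for Novak — Novak by 8–1.
Osei vs Kaur: Osei preferred on 1 ballot; Kaur wins 8–1.
Osei vs Ahmed: 1+2+3 = 6 for Osei, 3 for Ahmed — Osei by 6–3.
Park vs Novak: 1+3 = 4 for Park, 5 for Novak — Novak by 5–4.
Park vs Kaur: Park preferred on 1+3 = 4 ballots; Kaur wins 5–4.
Park vs Ahmed: Park preferred on 3+3 = 6 ballots; Park wins 6–3.
Novak vs Kaur: Novak preferred on 1+3+2 = 6 ballots; Novak wins 6–3.
Novak vs Ahmed: 3+2+3 = 8 for Novak, 1 for Ahmed — Novak by 8–1.
Kaur vs Ahmed: 5 to 4, Kaur.
Novak wins every pairwise contest, so Novak is the Condorcet winner.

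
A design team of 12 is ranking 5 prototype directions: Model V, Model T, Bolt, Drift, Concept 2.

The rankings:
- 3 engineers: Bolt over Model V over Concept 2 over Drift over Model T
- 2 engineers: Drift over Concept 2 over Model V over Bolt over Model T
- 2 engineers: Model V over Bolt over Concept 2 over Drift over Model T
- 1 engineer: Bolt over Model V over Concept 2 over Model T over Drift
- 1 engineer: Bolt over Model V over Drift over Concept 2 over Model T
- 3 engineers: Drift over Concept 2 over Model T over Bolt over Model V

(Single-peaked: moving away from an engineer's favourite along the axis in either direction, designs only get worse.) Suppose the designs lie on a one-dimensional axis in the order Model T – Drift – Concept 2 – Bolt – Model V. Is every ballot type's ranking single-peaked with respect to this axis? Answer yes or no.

Axis positions: Model T=1, Drift=2, Concept 2=3, Bolt=4, Model V=5.
Ballot type 1 (peak Bolt at position 4): ranking walks positions 4-5-3-2-1, expanding outward from the peak — single-peaked.
Ballot type 2: ranking walks positions 2-3-5-4-1; Model V is ranked above Bolt even though Bolt lies between Model V and the peak Drift on the axis — preferences dip and rise again. Not single-peaked.
Ballot type 3 (peak Model V at position 5): ranking walks positions 5-4-3-2-1, expanding outward from the peak — single-peaked.
Ballot type 4: ranking walks positions 4-5-3-1-2; Model T is ranked above Drift even though Drift lies between Model T and the peak Bolt on the axis — preferences dip and rise again. Not single-peaked.
Ballot type 5: ranking walks positions 4-5-2-3-1; Drift is ranked above Concept 2 even though Concept 2 lies between Drift and the peak Bolt on the axis — preferences dip and rise again. Not single-peaked.
Ballot type 6 (peak Drift at position 2): ranking walks positions 2-3-1-4-5, expanding outward from the peak — single-peaked.
Ballot type 2 violates single-peakedness, so the profile is not single-peaked on this axis.

no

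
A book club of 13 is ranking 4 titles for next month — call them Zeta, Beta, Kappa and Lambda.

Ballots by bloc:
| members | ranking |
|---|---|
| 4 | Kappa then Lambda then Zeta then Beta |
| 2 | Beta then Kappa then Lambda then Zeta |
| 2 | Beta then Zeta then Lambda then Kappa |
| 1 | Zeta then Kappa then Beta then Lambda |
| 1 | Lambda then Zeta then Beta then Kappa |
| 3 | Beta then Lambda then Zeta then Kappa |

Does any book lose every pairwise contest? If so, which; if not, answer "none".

Pairwise majorities:
Zeta vs Beta: Beta, 7–6.
Zeta–Kappa: Zeta 7–6.
Zeta vs Lambda: 3 to 10, Lambda.
Beta vs Kappa: 2+2+1+3 = 8 for Beta, 5 for Kappa — Beta by 8–5.
Beta vs Lambda: Beta, 8–5.
Kappa vs Lambda: 4+2+1 = 7 for Kappa, 6 for Lambda — Kappa by 7–6.
Each book has at least one pairwise win (Zeta beats Kappa; Beta beats Zeta; Kappa beats Lambda; Lambda beats Zeta) — no Condorcet loser.

none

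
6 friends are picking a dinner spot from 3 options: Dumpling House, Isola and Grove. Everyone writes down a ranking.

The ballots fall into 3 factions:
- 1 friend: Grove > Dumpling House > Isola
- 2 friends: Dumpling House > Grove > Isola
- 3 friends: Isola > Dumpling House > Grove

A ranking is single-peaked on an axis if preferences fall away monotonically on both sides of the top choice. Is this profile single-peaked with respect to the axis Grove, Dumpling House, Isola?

Axis positions: Grove=1, Dumpling House=2, Isola=3.
Faction 1 (peak Grove at position 1): ranking walks positions 1-2-3, expanding outward from the peak — single-peaked.
Faction 2 (peak Dumpling House at position 2): ranking walks positions 2-1-3, expanding outward from the peak — single-peaked.
Faction 3 (peak Isola at position 3): ranking walks positions 3-2-1, expanding outward from the peak — single-peaked.
Every ranking is single-peaked on this axis.

yes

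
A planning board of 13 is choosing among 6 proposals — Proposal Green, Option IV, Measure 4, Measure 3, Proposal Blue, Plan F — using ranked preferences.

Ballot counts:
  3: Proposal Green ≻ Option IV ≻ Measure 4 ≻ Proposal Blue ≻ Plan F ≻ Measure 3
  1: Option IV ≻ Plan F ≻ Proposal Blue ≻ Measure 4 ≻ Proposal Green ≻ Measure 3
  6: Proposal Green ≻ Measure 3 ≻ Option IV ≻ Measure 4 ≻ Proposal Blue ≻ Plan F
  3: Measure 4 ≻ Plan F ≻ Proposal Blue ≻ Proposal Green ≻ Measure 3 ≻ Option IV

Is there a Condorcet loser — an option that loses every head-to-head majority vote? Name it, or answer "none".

none

Pairwise majorities:
Proposal Green vs Option IV: 3+6+3 = 12 for Proposal Green, 1 for Option IV — Proposal Green by 12–1.
Proposal Green vs Measure 4: Proposal Green preferred on 3+6 = 9 ballots; Proposal Green wins 9–4.
Proposal Green vs Measure 3: Proposal Green, 13–0.
Proposal Green vs Proposal Blue: 3+6 = 9 for Proposal Green, 4 for Proposal Blue — Proposal Green by 9–4.
Proposal Green vs Plan F: Proposal Green wins 9–4.
Option IV vs Measure 4: Option IV, 10–3.
Option IV vs Measure 3: Option IV preferred on 3+1 = 4 ballots; Measure 3 wins 9–4.
Option IV vs Proposal Blue: Option IV is ranked higher on 3+1+6 = 10 ballots, Proposal Blue on 3. Option IV wins 10–3.
Option IV vs Plan F: 10 to 3, Option IV.
Measure 4 vs Measure 3: 3+1+3 = 7 for Measure 4, 6 for Measure 3 — Measure 4 by 7–6.
Measure 4 vs Proposal Blue: Measure 4 wins 12–1.
Measure 4 vs Plan F: Measure 4, 12–1.
Measure 3 vs Proposal Blue: Measure 3 is ranked higher on 6 ballots, Proposal Blue on 7. Proposal Blue wins 7–6.
Measure 3 vs Plan F: Plan F wins 7–6.
Proposal Blue vs Plan F: Proposal Blue is ranked higher on 3+6 = 9 ballots, Plan F on 4. Proposal Blue wins 9–4.
No option is winless: Proposal Green beats Option IV; Option IV beats Measure 4; Measure 4 beats Measure 3; Measure 3 beats Option IV; Proposal Blue beats Measure 3; Plan F beats Measure 3. There is no Condorcet loser.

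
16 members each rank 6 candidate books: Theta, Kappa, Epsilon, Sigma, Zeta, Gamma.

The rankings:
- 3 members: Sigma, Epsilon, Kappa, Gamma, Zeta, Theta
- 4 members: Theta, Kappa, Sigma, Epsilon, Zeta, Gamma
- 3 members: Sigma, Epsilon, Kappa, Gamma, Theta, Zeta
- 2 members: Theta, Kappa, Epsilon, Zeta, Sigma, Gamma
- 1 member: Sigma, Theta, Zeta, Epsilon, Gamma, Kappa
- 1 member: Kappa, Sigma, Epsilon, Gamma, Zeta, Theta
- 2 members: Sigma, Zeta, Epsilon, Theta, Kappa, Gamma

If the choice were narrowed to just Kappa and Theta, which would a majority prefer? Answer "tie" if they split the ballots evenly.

Theta

Ballots ranking Kappa above Theta: 3 + 3 + 1 = 7.
Ballots ranking Theta above Kappa: 16 − 7 = 9.
Theta wins the head-to-head 9–7.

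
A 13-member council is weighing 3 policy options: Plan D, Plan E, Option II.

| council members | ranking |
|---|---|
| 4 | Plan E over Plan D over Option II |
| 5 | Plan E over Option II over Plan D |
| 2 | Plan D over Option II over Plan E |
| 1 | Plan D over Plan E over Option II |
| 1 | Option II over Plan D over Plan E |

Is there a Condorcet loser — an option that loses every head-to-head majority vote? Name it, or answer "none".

Option II

Head-to-head results (13 council members):
Plan D vs Plan E: 4 to 9, Plan E.
Plan D vs Option II: Plan D is ranked higher on 4+2+1 = 7 ballots, Option II on 6. Plan D wins 7–6.
Plan E vs Option II: Plan E wins 10–3.
Option II loses to every other option — it is the Condorcet loser.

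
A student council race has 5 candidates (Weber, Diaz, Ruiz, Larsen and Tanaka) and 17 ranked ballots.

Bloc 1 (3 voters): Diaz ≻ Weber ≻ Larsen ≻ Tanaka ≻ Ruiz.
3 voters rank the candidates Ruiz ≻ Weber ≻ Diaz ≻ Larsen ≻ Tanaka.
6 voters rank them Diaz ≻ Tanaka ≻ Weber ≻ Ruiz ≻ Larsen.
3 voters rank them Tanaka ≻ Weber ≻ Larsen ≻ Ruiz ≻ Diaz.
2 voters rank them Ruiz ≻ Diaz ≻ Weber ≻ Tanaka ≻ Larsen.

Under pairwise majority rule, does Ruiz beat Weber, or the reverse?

Weber

Ballots ranking Ruiz above Weber: 3 + 2 = 5.
Ballots ranking Weber above Ruiz: 17 − 5 = 12.
Weber wins the head-to-head 12–5.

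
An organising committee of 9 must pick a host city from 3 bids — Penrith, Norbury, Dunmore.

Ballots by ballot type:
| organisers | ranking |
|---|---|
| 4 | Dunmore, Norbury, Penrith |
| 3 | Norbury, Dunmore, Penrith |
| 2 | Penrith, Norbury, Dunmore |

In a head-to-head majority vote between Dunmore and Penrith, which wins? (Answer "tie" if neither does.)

Dunmore

Ballots ranking Dunmore above Penrith: 4 + 3 = 7.
Ballots ranking Penrith above Dunmore: 9 − 7 = 2.
Dunmore wins the head-to-head 7–2.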